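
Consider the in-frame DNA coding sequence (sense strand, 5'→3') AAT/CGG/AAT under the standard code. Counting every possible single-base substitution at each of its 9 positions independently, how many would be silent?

6

Codon 1 (AAT, Asn): 1 synonymous substitution.
Codon 2 (CGG, Arg): 4 synonymous substitutions.
Codon 3 (AAT, Asn): 1 synonymous substitution.
Total: 1 + 4 + 1 = 6.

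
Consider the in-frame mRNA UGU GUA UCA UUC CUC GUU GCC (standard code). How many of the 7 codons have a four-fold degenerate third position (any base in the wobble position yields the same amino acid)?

5

Codon 1 UGU (Cys): third position 2-fold.
Codon 2 GUA (Val): third position 4-fold.
Codon 3 UCA (Ser): third position 4-fold.
Codon 4 UUC (Phe): third position 2-fold.
Codon 5 CUC (Leu): third position 4-fold.
Codon 6 GUU (Val): third position 4-fold.
Codon 7 GCC (Ala): third position 4-fold.
Four-fold degenerate third positions: 5.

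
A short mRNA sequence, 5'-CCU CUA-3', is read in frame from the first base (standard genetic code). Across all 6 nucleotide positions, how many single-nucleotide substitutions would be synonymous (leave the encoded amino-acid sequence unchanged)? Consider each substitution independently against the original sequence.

7

Codon 1 (CCU, Pro): 3 synonymous substitutions.
Codon 2 (CUA, Leu): 4 synonymous substitutions.
Total: 3 + 4 = 7.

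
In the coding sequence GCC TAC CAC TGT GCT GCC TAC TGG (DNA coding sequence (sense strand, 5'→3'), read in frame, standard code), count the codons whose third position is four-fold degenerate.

Codon 1 GCC (Ala): third position 4-fold.
Codon 2 TAC (Tyr): third position 2-fold.
Codon 3 CAC (His): third position 2-fold.
Codon 4 TGT (Cys): third position 2-fold.
Codon 5 GCT (Ala): third position 4-fold.
Codon 6 GCC (Ala): third position 4-fold.
Codon 7 TAC (Tyr): third position 2-fold.
Codon 8 TGG (Trp): third position 1-fold.
Four-fold degenerate third positions: 3.

3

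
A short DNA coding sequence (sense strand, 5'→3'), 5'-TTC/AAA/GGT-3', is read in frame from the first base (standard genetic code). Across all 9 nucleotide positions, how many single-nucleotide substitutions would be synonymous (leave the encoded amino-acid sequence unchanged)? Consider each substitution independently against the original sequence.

5

Codon 1 (TTC, Phe): 1 synonymous substitution.
Codon 2 (AAA, Lys): 1 synonymous substitution.
Codon 3 (GGT, Gly): 3 synonymous substitutions.
Total: 1 + 1 + 3 = 5.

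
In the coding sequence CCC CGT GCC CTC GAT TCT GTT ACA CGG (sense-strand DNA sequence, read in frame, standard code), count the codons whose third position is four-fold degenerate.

Codon 1 CCC (Pro): third position 4-fold.
Codon 2 CGT (Arg): third position 4-fold.
Codon 3 GCC (Ala): third position 4-fold.
Codon 4 CTC (Leu): third position 4-fold.
Codon 5 GAT (Asp): third position 2-fold.
Codon 6 TCT (Ser): third position 4-fold.
Codon 7 GTT (Val): third position 4-fold.
Codon 8 ACA (Thr): third position 4-fold.
Codon 9 CGG (Arg): third position 4-fold.
Four-fold degenerate third positions: 8.

8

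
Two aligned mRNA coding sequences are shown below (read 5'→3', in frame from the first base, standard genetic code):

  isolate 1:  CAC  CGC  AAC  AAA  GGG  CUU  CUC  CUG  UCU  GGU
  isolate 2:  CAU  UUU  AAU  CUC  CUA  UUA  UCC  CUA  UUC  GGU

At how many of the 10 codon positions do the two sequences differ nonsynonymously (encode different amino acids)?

5

Codon 1: CAC His / CAU His — synonymous.
Codon 2: CGC Arg / UUU Phe — nonsynonymous.
Codon 3: AAC Asn / AAU Asn — synonymous.
Codon 4: AAA Lys / CUC Leu — nonsynonymous.
Codon 5: GGG Gly / CUA Leu — nonsynonymous.
Codon 6: CUU Leu / UUA Leu — synonymous.
Codon 7: CUC Leu / UCC Ser — nonsynonymous.
Codon 8: CUG Leu / CUA Leu — synonymous.
Codon 9: UCU Ser / UUC Phe — nonsynonymous.
Codon 10: GGU Gly / GGU Gly — identical.
Nonsynonymous differences: 5.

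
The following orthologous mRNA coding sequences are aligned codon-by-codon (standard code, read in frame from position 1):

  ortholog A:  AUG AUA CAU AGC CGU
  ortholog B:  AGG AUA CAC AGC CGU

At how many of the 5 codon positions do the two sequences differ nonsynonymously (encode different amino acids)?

1

Codon 1: AUG Met / AGG Arg — nonsynonymous.
Codon 2: AUA Ile / AUA Ile — identical.
Codon 3: CAU His / CAC His — synonymous.
Codon 4: AGC Ser / AGC Ser — identical.
Codon 5: CGU Arg / CGU Arg — identical.
Nonsynonymous differences: 1.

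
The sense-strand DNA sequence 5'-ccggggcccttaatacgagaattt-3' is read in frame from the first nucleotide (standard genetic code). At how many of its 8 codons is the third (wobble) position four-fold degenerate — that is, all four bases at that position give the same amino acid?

4

Codon 1 CCG (Pro): third position 4-fold.
Codon 2 GGG (Gly): third position 4-fold.
Codon 3 CCC (Pro): third position 4-fold.
Codon 4 TTA (Leu): third position 2-fold.
Codon 5 ATA (Ile): third position 3-fold.
Codon 6 CGA (Arg): third position 4-fold.
Codon 7 GAA (Glu): third position 2-fold.
Codon 8 TTT (Phe): third position 2-fold.
Four-fold degenerate third positions: 4.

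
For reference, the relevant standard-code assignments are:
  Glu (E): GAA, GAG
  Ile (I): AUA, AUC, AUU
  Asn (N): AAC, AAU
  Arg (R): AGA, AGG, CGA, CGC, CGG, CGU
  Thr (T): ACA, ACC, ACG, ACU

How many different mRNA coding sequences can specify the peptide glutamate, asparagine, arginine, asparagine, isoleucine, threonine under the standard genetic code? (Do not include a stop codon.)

576

Glu: 2 codons.
Asn: 2 codons.
Arg: 6 codons.
Asn: 2 codons.
Ile: 3 codons.
Thr: 4 codons.
2 × 2 × 6 × 2 × 3 × 4 = 576.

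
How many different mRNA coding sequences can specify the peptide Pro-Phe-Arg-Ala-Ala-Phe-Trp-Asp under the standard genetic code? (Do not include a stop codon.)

Pro: 4 codons.
Phe: 2 codons.
Arg: 6 codons.
Ala: 4 codons.
Ala: 4 codons.
Phe: 2 codons.
Trp: 1 codon.
Asp: 2 codons.
4 × 2 × 6 × 4 × 4 × 2 × 1 × 2 = 3072.

3072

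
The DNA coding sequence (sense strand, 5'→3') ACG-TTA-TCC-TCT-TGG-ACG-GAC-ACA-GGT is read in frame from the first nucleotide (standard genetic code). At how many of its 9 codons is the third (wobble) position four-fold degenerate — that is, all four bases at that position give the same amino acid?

6

Codon 1 ACG (Thr): third position 4-fold.
Codon 2 TTA (Leu): third position 2-fold.
Codon 3 TCC (Ser): third position 4-fold.
Codon 4 TCT (Ser): third position 4-fold.
Codon 5 TGG (Trp): third position 1-fold.
Codon 6 ACG (Thr): third position 4-fold.
Codon 7 GAC (Asp): third position 2-fold.
Codon 8 ACA (Thr): third position 4-fold.
Codon 9 GGT (Gly): third position 4-fold.
Four-fold degenerate third positions: 6.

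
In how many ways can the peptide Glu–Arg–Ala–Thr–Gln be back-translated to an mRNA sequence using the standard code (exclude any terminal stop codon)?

384

Glu: 2 codons.
Arg: 6 codons.
Ala: 4 codons.
Thr: 4 codons.
Gln: 2 codons.
2 × 6 × 4 × 4 × 2 = 384.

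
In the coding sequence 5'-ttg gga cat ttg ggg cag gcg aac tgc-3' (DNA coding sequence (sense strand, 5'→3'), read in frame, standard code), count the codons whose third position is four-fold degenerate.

3

Codon 1 TTG (Leu): third position 2-fold.
Codon 2 GGA (Gly): third position 4-fold.
Codon 3 CAT (His): third position 2-fold.
Codon 4 TTG (Leu): third position 2-fold.
Codon 5 GGG (Gly): third position 4-fold.
Codon 6 CAG (Gln): third position 2-fold.
Codon 7 GCG (Ala): third position 4-fold.
Codon 8 AAC (Asn): third position 2-fold.
Codon 9 TGC (Cys): third position 2-fold.
Four-fold degenerate third positions: 3.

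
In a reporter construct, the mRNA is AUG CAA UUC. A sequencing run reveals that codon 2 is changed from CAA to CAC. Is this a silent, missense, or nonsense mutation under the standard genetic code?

Position 6 falls in codon 2: CAA → Gln.
After the substitution the codon is CAC → His.
Gln ≠ His, so this is a missense mutation.

missense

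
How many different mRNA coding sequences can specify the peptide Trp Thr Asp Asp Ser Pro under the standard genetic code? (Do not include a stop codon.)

Trp: 1 codon.
Thr: 4 codons.
Asp: 2 codons.
Asp: 2 codons.
Ser: 6 codons.
Pro: 4 codons.
1 × 4 × 2 × 2 × 6 × 4 = 384.

384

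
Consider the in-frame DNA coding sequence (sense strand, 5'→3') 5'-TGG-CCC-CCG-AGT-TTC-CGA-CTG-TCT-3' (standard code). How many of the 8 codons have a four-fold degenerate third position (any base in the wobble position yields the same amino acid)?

Codon 1 TGG (Trp): third position 1-fold.
Codon 2 CCC (Pro): third position 4-fold.
Codon 3 CCG (Pro): third position 4-fold.
Codon 4 AGT (Ser): third position 2-fold.
Codon 5 TTC (Phe): third position 2-fold.
Codon 6 CGA (Arg): third position 4-fold.
Codon 7 CTG (Leu): third position 4-fold.
Codon 8 TCT (Ser): third position 4-fold.
Four-fold degenerate third positions: 5.

5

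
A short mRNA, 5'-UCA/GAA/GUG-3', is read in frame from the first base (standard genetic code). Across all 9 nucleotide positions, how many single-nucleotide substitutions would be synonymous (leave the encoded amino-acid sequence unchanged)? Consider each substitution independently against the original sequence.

7

Codon 1 (UCA, Ser): 3 synonymous substitutions.
Codon 2 (GAA, Glu): 1 synonymous substitution.
Codon 3 (GUG, Val): 3 synonymous substitutions.
Total: 3 + 1 + 3 = 7.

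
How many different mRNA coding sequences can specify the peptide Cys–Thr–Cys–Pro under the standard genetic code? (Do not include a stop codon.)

64

Cys: 2 codons.
Thr: 4 codons.
Cys: 2 codons.
Pro: 4 codons.
2 × 4 × 2 × 4 = 64.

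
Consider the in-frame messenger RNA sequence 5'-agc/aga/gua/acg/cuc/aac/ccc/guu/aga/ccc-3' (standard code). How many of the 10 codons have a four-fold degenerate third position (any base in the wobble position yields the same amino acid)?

Codon 1 AGC (Ser): third position 2-fold.
Codon 2 AGA (Arg): third position 2-fold.
Codon 3 GUA (Val): third position 4-fold.
Codon 4 ACG (Thr): third position 4-fold.
Codon 5 CUC (Leu): third position 4-fold.
Codon 6 AAC (Asn): third position 2-fold.
Codon 7 CCC (Pro): third position 4-fold.
Codon 8 GUU (Val): third position 4-fold.
Codon 9 AGA (Arg): third position 2-fold.
Codon 10 CCC (Pro): third position 4-fold.
Four-fold degenerate third positions: 6.

6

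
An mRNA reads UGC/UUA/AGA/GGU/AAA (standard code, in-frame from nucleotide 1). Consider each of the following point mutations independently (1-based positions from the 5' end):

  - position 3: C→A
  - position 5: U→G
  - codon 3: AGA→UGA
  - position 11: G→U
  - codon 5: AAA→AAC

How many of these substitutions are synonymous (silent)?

Codon 1: UGC (Cys) → UGA (Stop) — nonsense.
Codon 2: UUA (Leu) → UGA (Stop) — nonsense.
Codon 3: AGA (Arg) → UGA (Stop) — nonsense.
Codon 4: GGU (Gly) → GUU (Val) — missense.
Codon 5: AAA (Lys) → AAC (Asn) — missense.
Synonymous: 0 of 5.

0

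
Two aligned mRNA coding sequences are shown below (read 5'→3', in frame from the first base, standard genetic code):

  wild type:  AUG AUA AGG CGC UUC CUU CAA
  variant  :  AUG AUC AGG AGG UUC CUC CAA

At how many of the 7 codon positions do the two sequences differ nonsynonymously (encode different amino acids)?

0

Codon 1: AUG Met / AUG Met — identical.
Codon 2: AUA Ile / AUC Ile — synonymous.
Codon 3: AGG Arg / AGG Arg — identical.
Codon 4: CGC Arg / AGG Arg — synonymous.
Codon 5: UUC Phe / UUC Phe — identical.
Codon 6: CUU Leu / CUC Leu — synonymous.
Codon 7: CAA Gln / CAA Gln — identical.
Nonsynonymous differences: 0.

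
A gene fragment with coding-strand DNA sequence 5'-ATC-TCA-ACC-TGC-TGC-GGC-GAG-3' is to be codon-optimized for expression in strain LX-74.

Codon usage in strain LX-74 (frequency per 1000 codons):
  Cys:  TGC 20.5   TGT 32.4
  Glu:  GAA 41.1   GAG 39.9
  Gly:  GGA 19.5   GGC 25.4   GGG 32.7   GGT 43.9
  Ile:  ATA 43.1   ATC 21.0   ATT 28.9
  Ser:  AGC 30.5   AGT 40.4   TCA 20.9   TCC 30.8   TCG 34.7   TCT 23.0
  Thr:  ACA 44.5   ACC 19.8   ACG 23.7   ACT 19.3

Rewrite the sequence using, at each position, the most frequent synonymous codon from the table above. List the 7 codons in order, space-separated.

ATA AGT ACA TGT TGT GGT GAA

Codon 1 (Ile): best is ATA at 43.1.
Codon 2 (Ser): best is AGT at 40.4.
Codon 3 (Thr): best is ACA at 44.5.
Codon 4 (Cys): best is TGT at 32.4.
Codon 5 (Cys): best is TGT at 32.4.
Codon 6 (Gly): best is GGT at 43.9.
Codon 7 (Glu): best is GAA at 41.1.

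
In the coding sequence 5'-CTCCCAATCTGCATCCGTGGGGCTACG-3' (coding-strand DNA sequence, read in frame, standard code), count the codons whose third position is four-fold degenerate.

Codon 1 CTC (Leu): third position 4-fold.
Codon 2 CCA (Pro): third position 4-fold.
Codon 3 ATC (Ile): third position 3-fold.
Codon 4 TGC (Cys): third position 2-fold.
Codon 5 ATC (Ile): third position 3-fold.
Codon 6 CGT (Arg): third position 4-fold.
Codon 7 GGG (Gly): third position 4-fold.
Codon 8 GCT (Ala): third position 4-fold.
Codon 9 ACG (Thr): third position 4-fold.
Four-fold degenerate third positions: 6.

6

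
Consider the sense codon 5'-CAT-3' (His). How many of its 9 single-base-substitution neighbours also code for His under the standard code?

Position 1: none → 0 synonymous.
Position 2: none → 0 synonymous.
Position 3: CAC → 1 synonymous.
Total: 0 + 0 + 1 = 1.

1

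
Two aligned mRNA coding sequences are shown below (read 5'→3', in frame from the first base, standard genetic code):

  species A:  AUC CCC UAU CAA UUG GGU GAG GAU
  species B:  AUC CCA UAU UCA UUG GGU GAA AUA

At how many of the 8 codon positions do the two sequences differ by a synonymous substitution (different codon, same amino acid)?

2

Codon 1: AUC Ile / AUC Ile — identical.
Codon 2: CCC Pro / CCA Pro — synonymous.
Codon 3: UAU Tyr / UAU Tyr — identical.
Codon 4: CAA Gln / UCA Ser — nonsynonymous.
Codon 5: UUG Leu / UUG Leu — identical.
Codon 6: GGU Gly / GGU Gly — identical.
Codon 7: GAG Glu / GAA Glu — synonymous.
Codon 8: GAU Asp / AUA Ile — nonsynonymous.
Synonymous differences: 2.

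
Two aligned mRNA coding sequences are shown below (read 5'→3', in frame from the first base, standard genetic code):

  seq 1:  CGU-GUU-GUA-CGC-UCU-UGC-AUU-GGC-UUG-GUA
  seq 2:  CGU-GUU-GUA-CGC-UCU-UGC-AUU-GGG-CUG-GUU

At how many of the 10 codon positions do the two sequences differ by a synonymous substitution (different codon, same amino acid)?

3

Codon 1: CGU Arg / CGU Arg — identical.
Codon 2: GUU Val / GUU Val — identical.
Codon 3: GUA Val / GUA Val — identical.
Codon 4: CGC Arg / CGC Arg — identical.
Codon 5: UCU Ser / UCU Ser — identical.
Codon 6: UGC Cys / UGC Cys — identical.
Codon 7: AUU Ile / AUU Ile — identical.
Codon 8: GGC Gly / GGG Gly — synonymous.
Codon 9: UUG Leu / CUG Leu — synonymous.
Codon 10: GUA Val / GUU Val — synonymous.
Synonymous differences: 3.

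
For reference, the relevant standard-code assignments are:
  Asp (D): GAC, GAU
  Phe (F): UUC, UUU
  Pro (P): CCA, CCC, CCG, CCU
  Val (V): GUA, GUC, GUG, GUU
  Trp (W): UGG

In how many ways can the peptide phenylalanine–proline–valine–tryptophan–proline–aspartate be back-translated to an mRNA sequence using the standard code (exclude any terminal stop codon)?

Phe: 2 codons.
Pro: 4 codons.
Val: 4 codons.
Trp: 1 codon.
Pro: 4 codons.
Asp: 2 codons.
2 × 4 × 4 × 1 × 4 × 2 = 256.

256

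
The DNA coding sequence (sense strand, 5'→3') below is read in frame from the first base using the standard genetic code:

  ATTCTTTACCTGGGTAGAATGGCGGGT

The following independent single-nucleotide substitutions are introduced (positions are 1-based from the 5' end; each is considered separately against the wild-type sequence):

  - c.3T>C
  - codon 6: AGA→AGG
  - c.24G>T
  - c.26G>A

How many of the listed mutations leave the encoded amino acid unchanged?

3

Codon 1: ATT (Ile) → ATC (Ile) — synonymous.
Codon 6: AGA (Arg) → AGG (Arg) — synonymous.
Codon 8: GCG (Ala) → GCT (Ala) — synonymous.
Codon 9: GGT (Gly) → GAT (Asp) — missense.
Synonymous: 3 of 4.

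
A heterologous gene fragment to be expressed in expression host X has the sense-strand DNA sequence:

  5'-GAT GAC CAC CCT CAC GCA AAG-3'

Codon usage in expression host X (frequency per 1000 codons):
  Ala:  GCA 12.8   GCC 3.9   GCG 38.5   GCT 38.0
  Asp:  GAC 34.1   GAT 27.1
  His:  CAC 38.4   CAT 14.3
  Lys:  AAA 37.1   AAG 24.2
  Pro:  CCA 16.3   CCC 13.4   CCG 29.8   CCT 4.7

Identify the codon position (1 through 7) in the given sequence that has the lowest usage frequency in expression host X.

Codon 1 GAT (Asp): 27.1 per 1000.
Codon 2 GAC (Asp): 34.1 per 1000.
Codon 3 CAC (His): 38.4 per 1000.
Codon 4 CCT (Pro): 4.7 per 1000.
Codon 5 CAC (His): 38.4 per 1000.
Codon 6 GCA (Ala): 12.8 per 1000.
Codon 7 AAG (Lys): 24.2 per 1000.
Lowest frequency is 4.7 at codon 4.

4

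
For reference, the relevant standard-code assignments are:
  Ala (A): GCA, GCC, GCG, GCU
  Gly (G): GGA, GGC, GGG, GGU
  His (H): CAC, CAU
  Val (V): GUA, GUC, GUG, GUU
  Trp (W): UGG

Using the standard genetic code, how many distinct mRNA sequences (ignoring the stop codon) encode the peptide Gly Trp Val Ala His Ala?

512

Gly: 4 codons.
Trp: 1 codon.
Val: 4 codons.
Ala: 4 codons.
His: 2 codons.
Ala: 4 codons.
4 × 1 × 4 × 4 × 2 × 4 = 512.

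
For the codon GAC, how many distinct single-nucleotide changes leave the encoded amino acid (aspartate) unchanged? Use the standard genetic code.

Position 1: none → 0 synonymous.
Position 2: none → 0 synonymous.
Position 3: GAT → 1 synonymous.
Total: 0 + 0 + 1 = 1.

1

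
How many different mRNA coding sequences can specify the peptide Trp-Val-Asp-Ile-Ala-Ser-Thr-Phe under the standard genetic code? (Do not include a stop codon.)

4608

Trp: 1 codon.
Val: 4 codons.
Asp: 2 codons.
Ile: 3 codons.
Ala: 4 codons.
Ser: 6 codons.
Thr: 4 codons.
Phe: 2 codons.
1 × 4 × 2 × 3 × 4 × 6 × 4 × 2 = 4608.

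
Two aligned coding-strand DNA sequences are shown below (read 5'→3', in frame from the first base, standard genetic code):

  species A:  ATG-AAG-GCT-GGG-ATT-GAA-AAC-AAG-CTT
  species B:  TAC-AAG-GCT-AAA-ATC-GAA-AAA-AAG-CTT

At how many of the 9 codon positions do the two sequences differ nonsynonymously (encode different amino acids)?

Codon 1: ATG Met / TAC Tyr — nonsynonymous.
Codon 2: AAG Lys / AAG Lys — identical.
Codon 3: GCT Ala / GCT Ala — identical.
Codon 4: GGG Gly / AAA Lys — nonsynonymous.
Codon 5: ATT Ile / ATC Ile — synonymous.
Codon 6: GAA Glu / GAA Glu — identical.
Codon 7: AAC Asn / AAA Lys — nonsynonymous.
Codon 8: AAG Lys / AAG Lys — identical.
Codon 9: CTT Leu / CTT Leu — identical.
Nonsynonymous differences: 3.

3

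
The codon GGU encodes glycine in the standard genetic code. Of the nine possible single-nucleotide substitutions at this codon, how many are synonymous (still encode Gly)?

3

Position 1: none → 0 synonymous.
Position 2: none → 0 synonymous.
Position 3: GGC, GGA, GGG → 3 synonymous.
Total: 0 + 0 + 3 = 3.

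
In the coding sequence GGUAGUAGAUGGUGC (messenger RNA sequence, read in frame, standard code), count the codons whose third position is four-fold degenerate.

1

Codon 1 GGU (Gly): third position 4-fold.
Codon 2 AGU (Ser): third position 2-fold.
Codon 3 AGA (Arg): third position 2-fold.
Codon 4 UGG (Trp): third position 1-fold.
Codon 5 UGC (Cys): third position 2-fold.
Four-fold degenerate third positions: 1.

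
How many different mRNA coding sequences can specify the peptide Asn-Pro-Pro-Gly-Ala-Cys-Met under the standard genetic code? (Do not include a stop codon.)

Asn: 2 codons.
Pro: 4 codons.
Pro: 4 codons.
Gly: 4 codons.
Ala: 4 codons.
Cys: 2 codons.
Met: 1 codon.
2 × 4 × 4 × 4 × 4 × 2 × 1 = 1024.

1024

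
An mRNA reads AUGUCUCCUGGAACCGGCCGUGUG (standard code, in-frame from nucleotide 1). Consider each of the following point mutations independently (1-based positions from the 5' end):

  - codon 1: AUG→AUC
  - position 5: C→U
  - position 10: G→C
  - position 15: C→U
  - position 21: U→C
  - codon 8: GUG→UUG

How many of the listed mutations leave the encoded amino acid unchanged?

Codon 1: AUG (Met) → AUC (Ile) — missense.
Codon 2: UCU (Ser) → UUU (Phe) — missense.
Codon 4: GGA (Gly) → CGA (Arg) — missense.
Codon 5: ACC (Thr) → ACU (Thr) — synonymous.
Codon 7: CGU (Arg) → CGC (Arg) — synonymous.
Codon 8: GUG (Val) → UUG (Leu) — missense.
Synonymous: 2 of 6.

2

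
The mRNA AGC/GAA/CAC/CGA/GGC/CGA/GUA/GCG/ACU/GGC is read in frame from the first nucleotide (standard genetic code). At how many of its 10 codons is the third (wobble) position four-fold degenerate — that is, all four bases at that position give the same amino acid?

7

Codon 1 AGC (Ser): third position 2-fold.
Codon 2 GAA (Glu): third position 2-fold.
Codon 3 CAC (His): third position 2-fold.
Codon 4 CGA (Arg): third position 4-fold.
Codon 5 GGC (Gly): third position 4-fold.
Codon 6 CGA (Arg): third position 4-fold.
Codon 7 GUA (Val): third position 4-fold.
Codon 8 GCG (Ala): third position 4-fold.
Codon 9 ACU (Thr): third position 4-fold.
Codon 10 GGC (Gly): third position 4-fold.
Four-fold degenerate third positions: 7.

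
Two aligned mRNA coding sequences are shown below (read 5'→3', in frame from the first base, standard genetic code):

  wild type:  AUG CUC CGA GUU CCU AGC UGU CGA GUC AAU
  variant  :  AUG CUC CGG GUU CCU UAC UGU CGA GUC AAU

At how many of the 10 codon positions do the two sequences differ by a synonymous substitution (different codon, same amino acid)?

Codon 1: AUG Met / AUG Met — identical.
Codon 2: CUC Leu / CUC Leu — identical.
Codon 3: CGA Arg / CGG Arg — synonymous.
Codon 4: GUU Val / GUU Val — identical.
Codon 5: CCU Pro / CCU Pro — identical.
Codon 6: AGC Ser / UAC Tyr — nonsynonymous.
Codon 7: UGU Cys / UGU Cys — identical.
Codon 8: CGA Arg / CGA Arg — identical.
Codon 9: GUC Val / GUC Val — identical.
Codon 10: AAU Asn / AAU Asn — identical.
Synonymous differences: 1.

1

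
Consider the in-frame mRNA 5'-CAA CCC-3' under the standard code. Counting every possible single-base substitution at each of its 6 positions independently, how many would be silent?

4

Codon 1 (CAA, Gln): 1 synonymous substitution.
Codon 2 (CCC, Pro): 3 synonymous substitutions.
Total: 1 + 3 = 4.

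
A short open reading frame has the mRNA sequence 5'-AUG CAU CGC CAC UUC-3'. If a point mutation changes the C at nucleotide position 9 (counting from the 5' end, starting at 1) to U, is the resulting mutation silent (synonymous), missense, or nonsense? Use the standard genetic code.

Position 9 falls in codon 3: CGC → Arg.
After the substitution the codon is CGU → Arg.
Both encode Arg, so the change is synonymous.

silent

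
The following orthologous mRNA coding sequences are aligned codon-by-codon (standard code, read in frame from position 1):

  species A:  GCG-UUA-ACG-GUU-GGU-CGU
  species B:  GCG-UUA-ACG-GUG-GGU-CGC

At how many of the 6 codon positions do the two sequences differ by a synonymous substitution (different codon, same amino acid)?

Codon 1: GCG Ala / GCG Ala — identical.
Codon 2: UUA Leu / UUA Leu — identical.
Codon 3: ACG Thr / ACG Thr — identical.
Codon 4: GUU Val / GUG Val — synonymous.
Codon 5: GGU Gly / GGU Gly — identical.
Codon 6: CGU Arg / CGC Arg — synonymous.
Synonymous differences: 2.

2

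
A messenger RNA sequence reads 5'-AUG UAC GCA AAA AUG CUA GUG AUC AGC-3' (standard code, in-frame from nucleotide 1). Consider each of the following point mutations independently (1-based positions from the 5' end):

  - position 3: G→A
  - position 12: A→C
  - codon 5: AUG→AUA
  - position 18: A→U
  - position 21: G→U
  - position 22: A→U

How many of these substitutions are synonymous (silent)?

Codon 1: AUG (Met) → AUA (Ile) — missense.
Codon 4: AAA (Lys) → AAC (Asn) — missense.
Codon 5: AUG (Met) → AUA (Ile) — missense.
Codon 6: CUA (Leu) → CUU (Leu) — synonymous.
Codon 7: GUG (Val) → GUU (Val) — synonymous.
Codon 8: AUC (Ile) → UUC (Phe) — missense.
Synonymous: 2 of 6.

2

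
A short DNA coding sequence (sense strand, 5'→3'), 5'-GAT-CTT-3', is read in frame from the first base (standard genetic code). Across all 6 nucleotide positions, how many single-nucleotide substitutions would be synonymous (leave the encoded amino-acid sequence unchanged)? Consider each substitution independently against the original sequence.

4

Codon 1 (GAT, Asp): 1 synonymous substitution.
Codon 2 (CTT, Leu): 3 synonymous substitutions.
Total: 1 + 3 = 4.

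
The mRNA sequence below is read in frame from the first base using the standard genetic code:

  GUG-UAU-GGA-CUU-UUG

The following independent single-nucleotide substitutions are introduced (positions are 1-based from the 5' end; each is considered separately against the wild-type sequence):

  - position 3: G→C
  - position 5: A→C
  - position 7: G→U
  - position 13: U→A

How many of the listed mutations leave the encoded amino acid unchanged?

Codon 1: GUG (Val) → GUC (Val) — synonymous.
Codon 2: UAU (Tyr) → UCU (Ser) — missense.
Codon 3: GGA (Gly) → UGA (Stop) — nonsense.
Codon 5: UUG (Leu) → AUG (Met) — missense.
Synonymous: 1 of 4.

1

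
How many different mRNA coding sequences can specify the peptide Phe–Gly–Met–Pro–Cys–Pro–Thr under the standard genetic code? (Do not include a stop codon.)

1024

Phe: 2 codons.
Gly: 4 codons.
Met: 1 codon.
Pro: 4 codons.
Cys: 2 codons.
Pro: 4 codons.
Thr: 4 codons.
2 × 4 × 1 × 4 × 2 × 4 × 4 = 1024.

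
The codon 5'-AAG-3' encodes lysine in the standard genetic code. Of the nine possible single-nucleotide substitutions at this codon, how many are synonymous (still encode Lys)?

1

Position 1: none → 0 synonymous.
Position 2: none → 0 synonymous.
Position 3: AAA → 1 synonymous.
Total: 0 + 0 + 1 = 1.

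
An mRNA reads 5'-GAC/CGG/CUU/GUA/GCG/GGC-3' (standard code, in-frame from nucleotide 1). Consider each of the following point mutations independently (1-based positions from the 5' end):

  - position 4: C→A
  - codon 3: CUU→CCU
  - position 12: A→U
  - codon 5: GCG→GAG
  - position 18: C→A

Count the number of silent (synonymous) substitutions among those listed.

Codon 2: CGG (Arg) → AGG (Arg) — synonymous.
Codon 3: CUU (Leu) → CCU (Pro) — missense.
Codon 4: GUA (Val) → GUU (Val) — synonymous.
Codon 5: GCG (Ala) → GAG (Glu) — missense.
Codon 6: GGC (Gly) → GGA (Gly) — synonymous.
Synonymous: 3 of 5.

3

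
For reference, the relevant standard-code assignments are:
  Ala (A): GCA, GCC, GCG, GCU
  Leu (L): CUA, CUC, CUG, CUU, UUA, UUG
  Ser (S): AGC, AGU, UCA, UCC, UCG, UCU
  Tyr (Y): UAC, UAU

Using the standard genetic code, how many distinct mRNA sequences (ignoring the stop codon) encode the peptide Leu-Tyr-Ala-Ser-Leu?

Leu: 6 codons.
Tyr: 2 codons.
Ala: 4 codons.
Ser: 6 codons.
Leu: 6 codons.
6 × 2 × 4 × 6 × 6 = 1728.

1728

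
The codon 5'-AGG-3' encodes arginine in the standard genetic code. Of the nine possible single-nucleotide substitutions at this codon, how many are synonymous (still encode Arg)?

Position 1: CGG → 1 synonymous.
Position 2: none → 0 synonymous.
Position 3: AGA → 1 synonymous.
Total: 1 + 0 + 1 = 2.

2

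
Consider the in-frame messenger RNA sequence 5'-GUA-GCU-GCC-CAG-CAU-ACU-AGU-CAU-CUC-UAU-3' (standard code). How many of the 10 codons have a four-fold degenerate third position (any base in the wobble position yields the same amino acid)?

5

Codon 1 GUA (Val): third position 4-fold.
Codon 2 GCU (Ala): third position 4-fold.
Codon 3 GCC (Ala): third position 4-fold.
Codon 4 CAG (Gln): third position 2-fold.
Codon 5 CAU (His): third position 2-fold.
Codon 6 ACU (Thr): third position 4-fold.
Codon 7 AGU (Ser): third position 2-fold.
Codon 8 CAU (His): third position 2-fold.
Codon 9 CUC (Leu): third position 4-fold.
Codon 10 UAU (Tyr): third position 2-fold.
Four-fold degenerate third positions: 5.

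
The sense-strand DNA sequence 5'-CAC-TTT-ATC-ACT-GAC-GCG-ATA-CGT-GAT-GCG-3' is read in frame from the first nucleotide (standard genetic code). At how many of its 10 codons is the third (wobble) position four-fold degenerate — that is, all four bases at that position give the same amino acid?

4

Codon 1 CAC (His): third position 2-fold.
Codon 2 TTT (Phe): third position 2-fold.
Codon 3 ATC (Ile): third position 3-fold.
Codon 4 ACT (Thr): third position 4-fold.
Codon 5 GAC (Asp): third position 2-fold.
Codon 6 GCG (Ala): third position 4-fold.
Codon 7 ATA (Ile): third position 3-fold.
Codon 8 CGT (Arg): third position 4-fold.
Codon 9 GAT (Asp): third position 2-fold.
Codon 10 GCG (Ala): third position 4-fold.
Four-fold degenerate third positions: 4.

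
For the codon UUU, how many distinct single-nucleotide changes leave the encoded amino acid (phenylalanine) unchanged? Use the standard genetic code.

Position 1: none → 0 synonymous.
Position 2: none → 0 synonymous.
Position 3: UUC → 1 synonymous.
Total: 0 + 0 + 1 = 1.

1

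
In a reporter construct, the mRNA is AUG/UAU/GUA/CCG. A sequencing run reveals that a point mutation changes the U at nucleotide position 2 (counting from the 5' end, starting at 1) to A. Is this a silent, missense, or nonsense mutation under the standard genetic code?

missense

Position 2 falls in codon 1: AUG → Met.
After the substitution the codon is AAG → Lys.
Met ≠ Lys, so this is a missense mutation.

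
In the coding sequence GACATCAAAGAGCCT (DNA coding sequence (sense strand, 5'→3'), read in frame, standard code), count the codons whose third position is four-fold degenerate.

Codon 1 GAC (Asp): third position 2-fold.
Codon 2 ATC (Ile): third position 3-fold.
Codon 3 AAA (Lys): third position 2-fold.
Codon 4 GAG (Glu): third position 2-fold.
Codon 5 CCT (Pro): third position 4-fold.
Four-fold degenerate third positions: 1.

1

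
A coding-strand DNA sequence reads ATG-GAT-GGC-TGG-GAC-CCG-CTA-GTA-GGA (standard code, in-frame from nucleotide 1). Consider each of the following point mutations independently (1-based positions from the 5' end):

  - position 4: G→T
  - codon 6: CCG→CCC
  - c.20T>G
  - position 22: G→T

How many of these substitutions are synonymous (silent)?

Codon 2: GAT (Asp) → TAT (Tyr) — missense.
Codon 6: CCG (Pro) → CCC (Pro) — synonymous.
Codon 7: CTA (Leu) → CGA (Arg) — missense.
Codon 8: GTA (Val) → TTA (Leu) — missense.
Synonymous: 1 of 4.

1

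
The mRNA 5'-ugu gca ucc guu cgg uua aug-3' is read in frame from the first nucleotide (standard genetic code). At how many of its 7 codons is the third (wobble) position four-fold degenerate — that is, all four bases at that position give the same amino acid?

4

Codon 1 UGU (Cys): third position 2-fold.
Codon 2 GCA (Ala): third position 4-fold.
Codon 3 UCC (Ser): third position 4-fold.
Codon 4 GUU (Val): third position 4-fold.
Codon 5 CGG (Arg): third position 4-fold.
Codon 6 UUA (Leu): third position 2-fold.
Codon 7 AUG (Met): third position 1-fold.
Four-fold degenerate third positions: 4.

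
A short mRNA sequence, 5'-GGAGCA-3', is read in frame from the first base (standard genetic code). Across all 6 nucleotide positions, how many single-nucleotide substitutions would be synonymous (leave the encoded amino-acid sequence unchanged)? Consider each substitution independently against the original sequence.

6

Codon 1 (GGA, Gly): 3 synonymous substitutions.
Codon 2 (GCA, Ala): 3 synonymous substitutions.
Total: 3 + 3 = 6.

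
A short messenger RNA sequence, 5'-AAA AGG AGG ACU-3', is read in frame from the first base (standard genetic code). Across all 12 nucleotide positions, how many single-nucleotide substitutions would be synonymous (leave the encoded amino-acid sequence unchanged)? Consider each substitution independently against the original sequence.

8

Codon 1 (AAA, Lys): 1 synonymous substitution.
Codon 2 (AGG, Arg): 2 synonymous substitutions.
Codon 3 (AGG, Arg): 2 synonymous substitutions.
Codon 4 (ACU, Thr): 3 synonymous substitutions.
Total: 1 + 2 + 2 + 3 = 8.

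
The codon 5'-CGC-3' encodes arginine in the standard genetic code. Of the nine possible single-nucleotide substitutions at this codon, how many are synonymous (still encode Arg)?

3

Position 1: none → 0 synonymous.
Position 2: none → 0 synonymous.
Position 3: CGU, CGA, CGG → 3 synonymous.
Total: 0 + 0 + 3 = 3.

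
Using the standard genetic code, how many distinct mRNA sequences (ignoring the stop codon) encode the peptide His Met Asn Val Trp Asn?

His: 2 codons.
Met: 1 codon.
Asn: 2 codons.
Val: 4 codons.
Trp: 1 codon.
Asn: 2 codons.
2 × 1 × 2 × 4 × 1 × 2 = 32.

32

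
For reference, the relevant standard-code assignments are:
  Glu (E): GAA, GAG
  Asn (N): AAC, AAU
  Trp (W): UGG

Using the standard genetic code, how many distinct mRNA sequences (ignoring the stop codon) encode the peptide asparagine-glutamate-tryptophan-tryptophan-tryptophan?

4

Asn: 2 codons.
Glu: 2 codons.
Trp: 1 codon.
Trp: 1 codon.
Trp: 1 codon.
2 × 2 × 1 × 1 × 1 = 4.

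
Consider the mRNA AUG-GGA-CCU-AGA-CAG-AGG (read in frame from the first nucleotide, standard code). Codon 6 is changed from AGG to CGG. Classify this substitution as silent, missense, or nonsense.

Position 16 falls in codon 6: AGG → Arg.
After the substitution the codon is CGG → Arg.
Both encode Arg, so the change is synonymous.

silent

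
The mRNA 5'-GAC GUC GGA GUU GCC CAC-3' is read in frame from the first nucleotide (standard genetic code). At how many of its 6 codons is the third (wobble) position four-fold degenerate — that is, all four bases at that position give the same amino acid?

4

Codon 1 GAC (Asp): third position 2-fold.
Codon 2 GUC (Val): third position 4-fold.
Codon 3 GGA (Gly): third position 4-fold.
Codon 4 GUU (Val): third position 4-fold.
Codon 5 GCC (Ala): third position 4-fold.
Codon 6 CAC (His): third position 2-fold.
Four-fold degenerate third positions: 4.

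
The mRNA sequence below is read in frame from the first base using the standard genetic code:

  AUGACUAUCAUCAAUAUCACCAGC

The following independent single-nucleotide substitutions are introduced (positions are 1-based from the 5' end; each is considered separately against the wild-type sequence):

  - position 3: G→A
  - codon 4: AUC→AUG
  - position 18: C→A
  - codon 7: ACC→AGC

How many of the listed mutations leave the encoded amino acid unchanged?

Codon 1: AUG (Met) → AUA (Ile) — missense.
Codon 4: AUC (Ile) → AUG (Met) — missense.
Codon 6: AUC (Ile) → AUA (Ile) — synonymous.
Codon 7: ACC (Thr) → AGC (Ser) — missense.
Synonymous: 1 of 4.

1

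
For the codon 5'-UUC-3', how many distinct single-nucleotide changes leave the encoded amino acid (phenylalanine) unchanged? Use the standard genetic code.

1

Position 1: none → 0 synonymous.
Position 2: none → 0 synonymous.
Position 3: UUU → 1 synonymous.
Total: 0 + 0 + 1 = 1.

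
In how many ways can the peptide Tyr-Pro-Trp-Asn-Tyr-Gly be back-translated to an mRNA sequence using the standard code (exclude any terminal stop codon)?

Tyr: 2 codons.
Pro: 4 codons.
Trp: 1 codon.
Asn: 2 codons.
Tyr: 2 codons.
Gly: 4 codons.
2 × 4 × 1 × 2 × 2 × 4 = 128.

128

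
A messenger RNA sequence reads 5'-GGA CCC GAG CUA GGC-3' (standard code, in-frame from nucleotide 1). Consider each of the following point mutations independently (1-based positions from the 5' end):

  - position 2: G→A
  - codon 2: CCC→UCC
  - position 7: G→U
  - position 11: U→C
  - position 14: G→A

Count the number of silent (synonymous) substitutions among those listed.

Codon 1: GGA (Gly) → GAA (Glu) — missense.
Codon 2: CCC (Pro) → UCC (Ser) — missense.
Codon 3: GAG (Glu) → UAG (Stop) — nonsense.
Codon 4: CUA (Leu) → CCA (Pro) — missense.
Codon 5: GGC (Gly) → GAC (Asp) — missense.
Synonymous: 0 of 5.

0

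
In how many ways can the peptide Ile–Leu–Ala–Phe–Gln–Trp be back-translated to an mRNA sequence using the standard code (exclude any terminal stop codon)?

Ile: 3 codons.
Leu: 6 codons.
Ala: 4 codons.
Phe: 2 codons.
Gln: 2 codons.
Trp: 1 codon.
3 × 6 × 4 × 2 × 2 × 1 = 288.

288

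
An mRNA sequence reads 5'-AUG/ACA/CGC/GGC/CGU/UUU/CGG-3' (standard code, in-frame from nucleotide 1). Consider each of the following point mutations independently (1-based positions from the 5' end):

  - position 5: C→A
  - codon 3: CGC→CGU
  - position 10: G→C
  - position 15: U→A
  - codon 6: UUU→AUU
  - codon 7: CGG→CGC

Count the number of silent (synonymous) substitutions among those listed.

Codon 2: ACA (Thr) → AAA (Lys) — missense.
Codon 3: CGC (Arg) → CGU (Arg) — synonymous.
Codon 4: GGC (Gly) → CGC (Arg) — missense.
Codon 5: CGU (Arg) → CGA (Arg) — synonymous.
Codon 6: UUU (Phe) → AUU (Ile) — missense.
Codon 7: CGG (Arg) → CGC (Arg) — synonymous.
Synonymous: 3 of 6.

3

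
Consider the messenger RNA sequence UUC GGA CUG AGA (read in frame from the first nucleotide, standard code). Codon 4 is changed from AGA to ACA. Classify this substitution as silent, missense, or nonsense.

Position 11 falls in codon 4: AGA → Arg.
After the substitution the codon is ACA → Thr.
Arg ≠ Thr, so this is a missense mutation.

missense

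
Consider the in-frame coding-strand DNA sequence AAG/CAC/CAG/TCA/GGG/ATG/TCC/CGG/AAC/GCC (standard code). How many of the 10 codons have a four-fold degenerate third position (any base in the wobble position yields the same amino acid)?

5

Codon 1 AAG (Lys): third position 2-fold.
Codon 2 CAC (His): third position 2-fold.
Codon 3 CAG (Gln): third position 2-fold.
Codon 4 TCA (Ser): third position 4-fold.
Codon 5 GGG (Gly): third position 4-fold.
Codon 6 ATG (Met): third position 1-fold.
Codon 7 TCC (Ser): third position 4-fold.
Codon 8 CGG (Arg): third position 4-fold.
Codon 9 AAC (Asn): third position 2-fold.
Codon 10 GCC (Ala): third position 4-fold.
Four-fold degenerate third positions: 5.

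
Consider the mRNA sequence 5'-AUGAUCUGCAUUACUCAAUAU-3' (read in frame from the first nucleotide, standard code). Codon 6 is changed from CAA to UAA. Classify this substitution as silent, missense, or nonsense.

Position 16 falls in codon 6: CAA → Gln.
After the substitution the codon is UAA → Stop.
The new codon is a stop codon, so this is a nonsense mutation.

nonsense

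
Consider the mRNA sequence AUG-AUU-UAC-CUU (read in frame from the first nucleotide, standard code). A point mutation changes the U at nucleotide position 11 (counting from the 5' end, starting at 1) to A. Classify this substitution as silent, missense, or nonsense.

Position 11 falls in codon 4: CUU → Leu.
After the substitution the codon is CAU → His.
Leu ≠ His, so this is a missense mutation.

missense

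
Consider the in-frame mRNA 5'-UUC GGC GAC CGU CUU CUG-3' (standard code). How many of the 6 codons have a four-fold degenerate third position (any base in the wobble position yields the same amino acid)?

Codon 1 UUC (Phe): third position 2-fold.
Codon 2 GGC (Gly): third position 4-fold.
Codon 3 GAC (Asp): third position 2-fold.
Codon 4 CGU (Arg): third position 4-fold.
Codon 5 CUU (Leu): third position 4-fold.
Codon 6 CUG (Leu): third position 4-fold.
Four-fold degenerate third positions: 4.

4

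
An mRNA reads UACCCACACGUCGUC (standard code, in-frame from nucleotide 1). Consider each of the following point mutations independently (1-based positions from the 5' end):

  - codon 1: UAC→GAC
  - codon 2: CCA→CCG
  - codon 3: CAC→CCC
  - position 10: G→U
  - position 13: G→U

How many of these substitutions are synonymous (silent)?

1

Codon 1: UAC (Tyr) → GAC (Asp) — missense.
Codon 2: CCA (Pro) → CCG (Pro) — synonymous.
Codon 3: CAC (His) → CCC (Pro) — missense.
Codon 4: GUC (Val) → UUC (Phe) — missense.
Codon 5: GUC (Val) → UUC (Phe) — missense.
Synonymous: 1 of 5.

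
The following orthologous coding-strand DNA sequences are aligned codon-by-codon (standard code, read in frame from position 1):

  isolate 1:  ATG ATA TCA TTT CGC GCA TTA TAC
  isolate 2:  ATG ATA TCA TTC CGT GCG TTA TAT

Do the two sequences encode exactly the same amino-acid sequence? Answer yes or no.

Codon 1: ATG Met / ATG Met — identical.
Codon 2: ATA Ile / ATA Ile — identical.
Codon 3: TCA Ser / TCA Ser — identical.
Codon 4: TTT Phe / TTC Phe — synonymous.
Codon 5: CGC Arg / CGT Arg — synonymous.
Codon 6: GCA Ala / GCG Ala — synonymous.
Codon 7: TTA Leu / TTA Leu — identical.
Codon 8: TAC Tyr / TAT Tyr — synonymous.
Nonsynonymous differences: 0 → same protein.

yes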